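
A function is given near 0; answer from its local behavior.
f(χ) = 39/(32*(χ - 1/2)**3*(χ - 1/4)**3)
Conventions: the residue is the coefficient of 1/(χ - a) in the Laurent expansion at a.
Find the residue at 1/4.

At the order-3 pole 1/4 set g(χ) = (χ - (1/4))^3*f(χ) = 39/(32*(χ - 1/2)**3).
Order-3 pole: residue = g''(a)/2; g''(1/4) = -14976, so the residue is -7488.

The residue is -7488.


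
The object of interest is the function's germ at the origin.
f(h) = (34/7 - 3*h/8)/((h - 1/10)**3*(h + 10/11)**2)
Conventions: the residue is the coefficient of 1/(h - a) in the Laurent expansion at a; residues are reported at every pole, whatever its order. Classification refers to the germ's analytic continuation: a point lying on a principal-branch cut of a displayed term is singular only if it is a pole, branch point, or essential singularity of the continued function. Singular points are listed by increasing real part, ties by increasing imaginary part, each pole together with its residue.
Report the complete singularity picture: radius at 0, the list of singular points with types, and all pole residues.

Radius of convergence at 0: 1/10.
At -10/11: a pole of order 2; residue -5198054125/354216429.
At 1/10: a pole of order 3; residue 5198054125/354216429.

Denominator factor (h - 1/10)^3: pole of order 3 at 1/10, modulus 1/10.
Denominator factor (h + 10/11)^2: pole of order 2 at -10/11, modulus 10/11.
The radius of convergence is the smallest modulus among the singular points: 1/10.
At the order-2 pole -10/11 set g(h) = (h - (-10/11))^2*f(h) = (34/7 - 3*h/8)/(h - 1/10)**3.
Order-2 pole: residue = g'(a); g'(-10/11) = -5198054125/354216429, so the residue is -5198054125/354216429.
At the order-3 pole 1/10 set g(h) = (h - (1/10))^3*f(h) = (34/7 - 3*h/8)/(h + 10/11)**2.
Order-3 pole: residue = g''(a)/2; g''(1/10) = 10396108250/354216429, so the residue is 5198054125/354216429.
List the singular points by increasing real part (a conjugate pair: the negative imaginary part first).


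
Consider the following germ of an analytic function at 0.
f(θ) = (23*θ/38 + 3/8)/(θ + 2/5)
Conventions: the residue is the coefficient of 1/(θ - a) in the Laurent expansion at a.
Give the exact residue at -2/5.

At the order-1 pole -2/5 set g(θ) = (θ - (-2/5))*f(θ) = 23*θ/38 + 3/8.
Simple pole: residue = g(a) at a = -2/5, which is 101/760.

The residue is 101/760.


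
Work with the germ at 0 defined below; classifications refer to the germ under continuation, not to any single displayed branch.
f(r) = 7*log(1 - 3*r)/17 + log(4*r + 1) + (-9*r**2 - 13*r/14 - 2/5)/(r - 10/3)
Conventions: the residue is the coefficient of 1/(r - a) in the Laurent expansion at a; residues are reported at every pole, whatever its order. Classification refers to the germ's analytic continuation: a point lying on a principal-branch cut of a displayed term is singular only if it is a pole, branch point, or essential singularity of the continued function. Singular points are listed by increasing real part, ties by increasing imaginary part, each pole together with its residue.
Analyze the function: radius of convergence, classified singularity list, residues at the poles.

Denominator factor (r - 10/3): pole of order 1 at 10/3, modulus 10/3.
Branch term (1)*log(1 - r/(-1/4)): its argument vanishes at r = -1/4, a logarithmic branch point, modulus 1/4.
Branch term (7/17)*log(1 - r/(1/3)): its argument vanishes at r = 1/3, a logarithmic branch point, modulus 1/3.
The radius of convergence is the smallest modulus among the singular points: 1/4.
The branch terms are analytic at 10/3 and contribute nothing to the residue; only the rational part matters.
At the order-1 pole 10/3 set g(r) = (r - (10/3))*(rational part) = -9*r**2 - 13*r/14 - 2/5.
Simple pole: residue = g(a) at a = 10/3, which is -10867/105.
List the singular points by increasing real part (a conjugate pair: the negative imaginary part first).

Radius of convergence at 0: 1/4.
At -1/4: a logarithmic branch point.
At 1/3: a logarithmic branch point.
At 10/3: a pole of order 1; residue -10867/105.


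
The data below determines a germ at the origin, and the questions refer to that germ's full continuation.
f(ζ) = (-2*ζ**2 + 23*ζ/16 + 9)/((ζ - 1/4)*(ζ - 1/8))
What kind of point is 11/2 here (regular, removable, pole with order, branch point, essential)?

Denominator factors: ζ - 1/8 = 43/8 at ζ = 11/2; ζ - 1/4 = 21/4 at ζ = 11/2 — none vanishes.
So the germ continues analytically to 11/2.

The point is a regular point.


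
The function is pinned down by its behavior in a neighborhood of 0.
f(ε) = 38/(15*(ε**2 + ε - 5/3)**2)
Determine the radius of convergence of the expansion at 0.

Denominator factor (ε**2 + ε - 5/3)^2: discriminant 23/3, real irrational roots -1/2 + (1/6)*sqrt(69) and -1/2 - (1/6)*sqrt(69); poles of order 2, moduli -1/2 + (1/6)*sqrt(69) and 1/2 + (1/6)*sqrt(69).
The radius of convergence is the smallest modulus among the singular points: -1/2 + (1/6)*sqrt(69).

The radius of convergence is -1/2 + (1/6)*sqrt(69).


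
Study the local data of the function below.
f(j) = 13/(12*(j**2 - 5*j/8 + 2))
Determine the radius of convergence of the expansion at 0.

The radius of convergence is sqrt(2).

Denominator factor (j**2 - 5*j/8 + 2): discriminant -487/64, complex-conjugate roots (5/16) + ((1/16)*sqrt(487))*i and (5/16) - ((1/16)*sqrt(487))*i; poles of order 1, moduli sqrt(2) and sqrt(2).
The radius of convergence is the smallest modulus among the singular points: sqrt(2).


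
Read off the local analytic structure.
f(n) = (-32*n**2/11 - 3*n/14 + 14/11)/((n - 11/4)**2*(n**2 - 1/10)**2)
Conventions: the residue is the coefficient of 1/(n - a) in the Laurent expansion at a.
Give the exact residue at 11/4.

The residue is 135574400/496477737.

At the order-2 pole 11/4 set g(n) = (n - (11/4))^2*f(n) = (-32*n**2/11 - 3*n/14 + 14/11)/(n**2 - 1/10)**2.
Order-2 pole: residue = g'(a); g'(11/4) = 135574400/496477737, so the residue is 135574400/496477737.


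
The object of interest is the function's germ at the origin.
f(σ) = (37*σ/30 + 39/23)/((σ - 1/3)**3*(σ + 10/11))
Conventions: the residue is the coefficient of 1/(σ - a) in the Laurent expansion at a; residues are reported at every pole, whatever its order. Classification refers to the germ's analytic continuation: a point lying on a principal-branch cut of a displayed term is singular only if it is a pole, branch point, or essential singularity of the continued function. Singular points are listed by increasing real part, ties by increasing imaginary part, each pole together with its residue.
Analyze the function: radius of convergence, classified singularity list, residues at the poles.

Radius of convergence at 0: 1/3.
At -10/11: a pole of order 1; residue -474804/1585183.
At 1/3: a pole of order 3; residue 474804/1585183.

Denominator factor (σ + 10/11): pole of order 1 at -10/11, modulus 10/11.
Denominator factor (σ - 1/3)^3: pole of order 3 at 1/3, modulus 1/3.
The radius of convergence is the smallest modulus among the singular points: 1/3.
At the order-1 pole -10/11 set g(σ) = (σ - (-10/11))*f(σ) = (37*σ/30 + 39/23)/(σ - 1/3)**3.
Simple pole: residue = g(a) at a = -10/11, which is -474804/1585183.
At the order-3 pole 1/3 set g(σ) = (σ - (1/3))^3*f(σ) = (37*σ/30 + 39/23)/(σ + 10/11).
Order-3 pole: residue = g''(a)/2; g''(1/3) = 949608/1585183, so the residue is 474804/1585183.
List the singular points by increasing real part (a conjugate pair: the negative imaginary part first).


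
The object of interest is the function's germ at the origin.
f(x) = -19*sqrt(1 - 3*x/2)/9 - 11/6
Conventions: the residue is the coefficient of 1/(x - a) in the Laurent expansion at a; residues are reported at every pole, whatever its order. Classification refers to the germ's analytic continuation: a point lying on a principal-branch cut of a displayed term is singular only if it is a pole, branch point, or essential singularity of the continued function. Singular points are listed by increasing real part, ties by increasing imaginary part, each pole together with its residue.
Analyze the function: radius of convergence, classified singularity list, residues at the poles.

Radius of convergence at 0: 2/3.
At 2/3: an algebraic (square-root) branch point.

Branch term (-19/9)*sqrt(1 - x/(2/3)): its argument vanishes at x = 2/3, a square-root branch point, modulus 2/3.
The radius of convergence is the smallest modulus among the singular points: 2/3.


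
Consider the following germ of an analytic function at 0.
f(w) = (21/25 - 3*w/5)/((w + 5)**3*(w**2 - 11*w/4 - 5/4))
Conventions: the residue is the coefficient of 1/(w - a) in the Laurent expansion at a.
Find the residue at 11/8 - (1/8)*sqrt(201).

The factor w**2 - 11*w/4 - 5/4 splits as (w - a)(w - a') with a = 11/8 - (1/8)*sqrt(201), a' = 11/8 + (1/8)*sqrt(201). At the order-1 pole a set g(w) = (w - a)*f(w) = [(21/25 - 3*w/5)/(w + 5)**3] / (w - a').
Simple pole: residue = g(a) at a = 11/8 - (1/8)*sqrt(201), which is -4297/2343750 - (14249/157031250)*sqrt(201).

The residue is -4297/2343750 - (14249/157031250)*sqrt(201).


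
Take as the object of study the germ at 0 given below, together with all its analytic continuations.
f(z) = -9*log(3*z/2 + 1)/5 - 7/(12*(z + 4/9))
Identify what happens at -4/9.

The denominator factor z + 4/9 vanishes at -4/9 and appears to the power 1; the numerator there equals -7/12, nonzero, and no other factor vanishes.
The branch terms are analytic at this point.
Hence a pole whose order is the multiplicity, 1.

The point is a pole of order 1.


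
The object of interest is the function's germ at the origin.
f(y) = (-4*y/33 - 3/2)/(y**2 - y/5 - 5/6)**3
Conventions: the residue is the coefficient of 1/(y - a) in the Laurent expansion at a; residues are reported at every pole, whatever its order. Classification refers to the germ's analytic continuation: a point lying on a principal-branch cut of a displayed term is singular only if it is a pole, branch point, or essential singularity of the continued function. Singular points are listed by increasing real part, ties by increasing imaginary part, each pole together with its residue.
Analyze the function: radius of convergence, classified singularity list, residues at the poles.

Radius of convergence at 0: -1/10 + (1/30)*sqrt(759).
At 1/10 - (1/30)*sqrt(759): a pole of order 3; residue (2806875/178137047)*sqrt(759).
At 1/10 + (1/30)*sqrt(759): a pole of order 3; residue -(2806875/178137047)*sqrt(759).

Denominator factor (y**2 - y/5 - 5/6)^3: discriminant 253/75, real irrational roots 1/10 + (1/30)*sqrt(759) and 1/10 - (1/30)*sqrt(759); poles of order 3, moduli 1/10 + (1/30)*sqrt(759) and -1/10 + (1/30)*sqrt(759).
The radius of convergence is the smallest modulus among the singular points: -1/10 + (1/30)*sqrt(759).
The factor y**2 - y/5 - 5/6 splits as (y - a)(y - a') with a = 1/10 - (1/30)*sqrt(759), a' = 1/10 + (1/30)*sqrt(759). At the order-3 pole a set g(y) = (y - a)^3*f(y) = [-4*y/33 - 3/2] / (y - a')^3.
Order-3 pole: residue = g''(a)/2; g''(1/10 - (1/30)*sqrt(759)) = (5613750/178137047)*sqrt(759), so the residue is (2806875/178137047)*sqrt(759).
The factor y**2 - y/5 - 5/6 splits as (y - a)(y - a') with a = 1/10 + (1/30)*sqrt(759), a' = 1/10 - (1/30)*sqrt(759). At the order-3 pole a set g(y) = (y - a)^3*f(y) = [-4*y/33 - 3/2] / (y - a')^3.
Order-3 pole: residue = g''(a)/2; g''(1/10 + (1/30)*sqrt(759)) = -(5613750/178137047)*sqrt(759), so the residue is -(2806875/178137047)*sqrt(759).
List the singular points by increasing real part (a conjugate pair: the negative imaginary part first).


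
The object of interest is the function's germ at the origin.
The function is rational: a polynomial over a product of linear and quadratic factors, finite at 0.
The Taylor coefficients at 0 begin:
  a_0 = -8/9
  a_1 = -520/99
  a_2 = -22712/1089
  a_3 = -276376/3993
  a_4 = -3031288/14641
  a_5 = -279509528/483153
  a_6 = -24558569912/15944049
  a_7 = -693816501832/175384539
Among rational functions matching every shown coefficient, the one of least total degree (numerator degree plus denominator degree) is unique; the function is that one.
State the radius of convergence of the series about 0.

No rational of total degree below 4 reproduces all 8 coefficients; solving the [0/4] Pade equations on them gives f(r) = 11/(9*(r - 1/2)**3*(r + 11)), whose expansion matches every shown term.
Denominator factor (r + 11): pole of order 1 at -11, modulus 11.
Denominator factor (r - 1/2)^3: pole of order 3 at 1/2, modulus 1/2.
The radius of convergence is the smallest modulus among the singular points: 1/2.

The radius of convergence is 1/2.


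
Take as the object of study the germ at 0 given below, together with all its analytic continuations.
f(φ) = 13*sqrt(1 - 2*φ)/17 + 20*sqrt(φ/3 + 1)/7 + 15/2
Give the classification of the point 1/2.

The term (13/17)*sqrt(1 - φ/(1/2)) has argument 1 - 1/2/(1/2) = 0 at 1/2: a square-root (algebraic, two-sheeted) branch point; the remaining terms are analytic or single-valued there.

The point is an algebraic (square-root) branch point.


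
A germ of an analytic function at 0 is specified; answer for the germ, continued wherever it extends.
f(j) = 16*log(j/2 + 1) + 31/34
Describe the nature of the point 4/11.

The point is a regular point.

There is no denominator, hence no pole anywhere.
Branch term log(1 - j/(-2)): argument at 4/11 is 13/11, nonzero, so 4/11 is not its branch point (a point on a principal cut is still regular for the continued germ).
So the germ continues analytically to 4/11.


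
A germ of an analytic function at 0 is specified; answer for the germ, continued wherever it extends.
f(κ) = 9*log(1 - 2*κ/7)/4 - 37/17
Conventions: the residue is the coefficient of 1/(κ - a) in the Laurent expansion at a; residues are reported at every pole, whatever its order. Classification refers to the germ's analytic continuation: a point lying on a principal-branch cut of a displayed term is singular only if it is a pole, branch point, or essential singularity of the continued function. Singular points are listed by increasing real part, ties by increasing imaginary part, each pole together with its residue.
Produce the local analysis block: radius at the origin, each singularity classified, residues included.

Branch term (9/4)*log(1 - κ/(7/2)): its argument vanishes at κ = 7/2, a logarithmic branch point, modulus 7/2.
The radius of convergence is the smallest modulus among the singular points: 7/2.

Radius of convergence at 0: 7/2.
At 7/2: a logarithmic branch point.


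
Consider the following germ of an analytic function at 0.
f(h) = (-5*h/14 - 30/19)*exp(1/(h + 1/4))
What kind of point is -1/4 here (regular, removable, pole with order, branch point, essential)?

The point is an essential singularity.

The exponent 1/(h - (-1/4)) has a pole at -1/4, so exp(1/(h - (-1/4))) takes every nonzero value near it: an essential singularity (not a pole of any order).


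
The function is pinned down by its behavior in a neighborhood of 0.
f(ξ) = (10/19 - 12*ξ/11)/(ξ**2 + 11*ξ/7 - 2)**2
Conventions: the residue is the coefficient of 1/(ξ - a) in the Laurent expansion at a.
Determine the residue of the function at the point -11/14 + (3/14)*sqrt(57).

The factor ξ**2 + 11*ξ/7 - 2 splits as (ξ - a)(ξ - a') with a = -11/14 + (3/14)*sqrt(57), a' = -11/14 - (3/14)*sqrt(57). At the order-2 pole a set g(ξ) = (ξ - a)^2*f(ξ) = [10/19 - 12*ξ/11] / (ξ - a')^2.
Order-2 pole: residue = g'(a); g'(-11/14 + (3/14)*sqrt(57)) = -(18032/1666737)*sqrt(57), so the residue is -(18032/1666737)*sqrt(57).

The residue is -(18032/1666737)*sqrt(57).


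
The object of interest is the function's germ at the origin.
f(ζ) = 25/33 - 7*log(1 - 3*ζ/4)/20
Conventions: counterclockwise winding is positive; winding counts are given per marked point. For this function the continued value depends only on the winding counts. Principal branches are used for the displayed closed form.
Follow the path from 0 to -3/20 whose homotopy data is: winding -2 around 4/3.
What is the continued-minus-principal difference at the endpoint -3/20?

The rational part is single-valued and drops out of the difference; each branch term changes only by its own monodromy.
(-7/20)*log(1 - ζ/(4/3)): each positive loop around 4/3 adds 2*pi*i to the log, so winding -2 contributes (-7/20)*(-2)*2*pi*i = (7/5)*pi*i.
Summing the contributions at ζ = -3/20 gives (7/5)*pi*i.

Continued minus principal equals (7/5)*pi*i.


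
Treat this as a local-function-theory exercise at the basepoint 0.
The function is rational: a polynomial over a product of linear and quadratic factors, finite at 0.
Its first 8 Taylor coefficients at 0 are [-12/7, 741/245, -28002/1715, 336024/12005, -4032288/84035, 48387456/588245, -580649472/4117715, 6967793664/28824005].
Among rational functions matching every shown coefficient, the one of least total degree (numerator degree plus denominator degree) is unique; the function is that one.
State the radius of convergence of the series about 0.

No rational of total degree below 3 reproduces all 8 coefficients; solving the [2/1] Pade equations on them gives f(ω) = (-13*ω**2/2 + ω/20 - 1)/(ω + 7/12), whose expansion matches every shown term.
Denominator factor (ω + 7/12): pole of order 1 at -7/12, modulus 7/12.
The radius of convergence is the smallest modulus among the singular points: 7/12.

The radius of convergence is 7/12.


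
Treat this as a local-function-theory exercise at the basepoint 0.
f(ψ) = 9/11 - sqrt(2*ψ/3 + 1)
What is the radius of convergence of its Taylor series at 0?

The radius of convergence is 3/2.

Branch term (-1)*sqrt(1 - ψ/(-3/2)): its argument vanishes at ψ = -3/2, a square-root branch point, modulus 3/2.
The radius of convergence is the smallest modulus among the singular points: 3/2.


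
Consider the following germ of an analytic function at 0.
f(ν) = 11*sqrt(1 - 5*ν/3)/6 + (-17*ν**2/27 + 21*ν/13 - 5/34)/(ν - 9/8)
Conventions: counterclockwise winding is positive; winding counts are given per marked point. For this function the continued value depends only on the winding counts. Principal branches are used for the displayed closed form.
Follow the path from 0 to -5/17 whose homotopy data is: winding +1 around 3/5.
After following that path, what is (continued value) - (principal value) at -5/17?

Continued minus principal equals -(22/153)*sqrt(969).

The rational part is single-valued and drops out of the difference; each branch term changes only by its own monodromy.
(11/6)*sqrt(1 - ν/(3/5)): winding +1 is odd, the square root flips sign, contributing -2*(11/6)*sqrt(1 - (-5/17)/(3/5)) = -2*(11/6)*sqrt(76/51) = -(22/153)*sqrt(969).
Summing the contributions at ν = -5/17 gives -(22/153)*sqrt(969).


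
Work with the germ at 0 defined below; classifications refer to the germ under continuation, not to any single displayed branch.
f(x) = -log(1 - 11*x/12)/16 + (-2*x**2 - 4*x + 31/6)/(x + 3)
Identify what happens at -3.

The point is a pole of order 1.

The denominator factor x + 3 vanishes at -3 and appears to the power 1; the numerator there equals -5/6, nonzero, and no other factor vanishes.
The branch terms are analytic at this point.
Hence a pole whose order is the multiplicity, 1.


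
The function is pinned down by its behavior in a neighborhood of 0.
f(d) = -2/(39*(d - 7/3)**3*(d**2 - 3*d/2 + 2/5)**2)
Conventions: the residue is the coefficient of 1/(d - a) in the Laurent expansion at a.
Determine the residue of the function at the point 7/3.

The residue is -1110753000/25767552733.

At the order-3 pole 7/3 set g(d) = (d - (7/3))^3*f(d) = -2/(39*(d**2 - 3*d/2 + 2/5)**2).
Order-3 pole: residue = g''(a)/2; g''(7/3) = -2221506000/25767552733, so the residue is -1110753000/25767552733.


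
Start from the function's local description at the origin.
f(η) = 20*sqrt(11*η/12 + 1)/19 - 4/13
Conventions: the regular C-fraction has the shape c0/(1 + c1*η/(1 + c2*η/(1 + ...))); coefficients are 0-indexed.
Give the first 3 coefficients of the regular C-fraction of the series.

The regular C-fraction coefficients are [184/247, -715/1104, 121/138].

Taylor coefficients (expand at 0): a_0 = 184/247, a_1 = 55/114, a_2 = -605/5472.
c0 = a_0 = 184/247. Peel one level at a time: if S = 1 + c*η/S' with S'(0) = 1, then c is the η-coefficient of S and S' = c*η/(S - 1).
S_1 = c0/f = 1 + (-715/1104)*η + (86515/152352)*η^2 + ...; c1 = -715/1104.
S_2 = c1*η/(S_1 - 1) = 1 + (121/138)*η + ...; c2 = 121/138.


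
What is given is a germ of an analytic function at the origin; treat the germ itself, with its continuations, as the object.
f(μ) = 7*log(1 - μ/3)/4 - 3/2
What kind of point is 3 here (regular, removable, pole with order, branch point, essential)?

The point is a logarithmic branch point.

The term (7/4)*log(1 - μ/(3)) has argument 1 - 3/(3) = 0 at 3: a logarithmic (infinitely-sheeted) branch point; the remaining terms are analytic or single-valued there.


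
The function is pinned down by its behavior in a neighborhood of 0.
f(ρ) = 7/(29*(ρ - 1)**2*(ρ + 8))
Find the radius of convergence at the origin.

Denominator factor (ρ - 1)^2: pole of order 2 at 1, modulus 1.
Denominator factor (ρ + 8): pole of order 1 at -8, modulus 8.
The radius of convergence is the smallest modulus among the singular points: 1.

The radius of convergence is 1.


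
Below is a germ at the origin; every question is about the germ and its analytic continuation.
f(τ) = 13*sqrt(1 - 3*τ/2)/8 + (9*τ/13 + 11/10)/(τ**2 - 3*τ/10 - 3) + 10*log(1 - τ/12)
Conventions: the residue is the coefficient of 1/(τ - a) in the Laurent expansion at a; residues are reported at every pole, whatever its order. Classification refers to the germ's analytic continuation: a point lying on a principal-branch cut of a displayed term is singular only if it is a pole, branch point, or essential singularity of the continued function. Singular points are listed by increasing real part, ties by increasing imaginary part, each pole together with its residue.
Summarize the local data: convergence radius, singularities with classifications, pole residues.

Denominator factor (τ**2 - 3*τ/10 - 3): discriminant 1209/100, real irrational roots 3/20 + (1/20)*sqrt(1209) and 3/20 - (1/20)*sqrt(1209); poles of order 1, moduli 3/20 + (1/20)*sqrt(1209) and -3/20 + (1/20)*sqrt(1209).
Branch term (10)*log(1 - τ/(12)): its argument vanishes at τ = 12, a logarithmic branch point, modulus 12.
Branch term (13/8)*sqrt(1 - τ/(2/3)): its argument vanishes at τ = 2/3, a square-root branch point, modulus 2/3.
The radius of convergence is the smallest modulus among the singular points: 2/3.
The branch terms are analytic at 3/20 - (1/20)*sqrt(1209) and contribute nothing to the residue; only the rational part matters.
The factor τ**2 - 3*τ/10 - 3 splits as (τ - a)(τ - a') with a = 3/20 - (1/20)*sqrt(1209), a' = 3/20 + (1/20)*sqrt(1209). At the order-1 pole a set g(τ) = (τ - a)*(rational part) = [9*τ/13 + 11/10] / (τ - a').
Simple pole: residue = g(a) at a = 3/20 - (1/20)*sqrt(1209), which is 9/26 - (313/31434)*sqrt(1209).
The branch terms are analytic at 3/20 + (1/20)*sqrt(1209) and contribute nothing to the residue; only the rational part matters.
The factor τ**2 - 3*τ/10 - 3 splits as (τ - a)(τ - a') with a = 3/20 + (1/20)*sqrt(1209), a' = 3/20 - (1/20)*sqrt(1209). At the order-1 pole a set g(τ) = (τ - a)*(rational part) = [9*τ/13 + 11/10] / (τ - a').
Simple pole: residue = g(a) at a = 3/20 + (1/20)*sqrt(1209), which is 9/26 + (313/31434)*sqrt(1209).
List the singular points by increasing real part (a conjugate pair: the negative imaginary part first).

Radius of convergence at 0: 2/3.
At 3/20 - (1/20)*sqrt(1209): a pole of order 1; residue 9/26 - (313/31434)*sqrt(1209).
At 2/3: an algebraic (square-root) branch point.
At 3/20 + (1/20)*sqrt(1209): a pole of order 1; residue 9/26 + (313/31434)*sqrt(1209).
At 12: a logarithmic branch point.


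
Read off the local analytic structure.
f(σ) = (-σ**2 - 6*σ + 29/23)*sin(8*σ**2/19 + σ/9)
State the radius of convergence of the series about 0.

The factor sin(8*σ**2/19 + σ/9) is entire and contributes no finite singular point.
The polynomial part has no poles.
No finite singular points: the Taylor series at 0 converges everywhere.

The radius of convergence is infinite.


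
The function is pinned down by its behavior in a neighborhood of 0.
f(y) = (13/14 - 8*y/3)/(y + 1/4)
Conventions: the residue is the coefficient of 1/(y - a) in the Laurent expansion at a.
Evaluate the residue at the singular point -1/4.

At the order-1 pole -1/4 set g(y) = (y - (-1/4))*f(y) = 13/14 - 8*y/3.
Simple pole: residue = g(a) at a = -1/4, which is 67/42.

The residue is 67/42.


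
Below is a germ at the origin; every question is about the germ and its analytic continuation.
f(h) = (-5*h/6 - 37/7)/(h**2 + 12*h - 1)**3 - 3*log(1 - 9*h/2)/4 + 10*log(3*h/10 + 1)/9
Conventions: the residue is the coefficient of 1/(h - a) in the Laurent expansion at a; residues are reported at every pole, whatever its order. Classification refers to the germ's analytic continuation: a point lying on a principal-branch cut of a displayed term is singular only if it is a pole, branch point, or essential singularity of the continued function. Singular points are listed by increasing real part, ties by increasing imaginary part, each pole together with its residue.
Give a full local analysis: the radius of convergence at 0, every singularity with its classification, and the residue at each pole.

Radius of convergence at 0: -6 + sqrt(37).
At -6 - sqrt(37): a pole of order 3; residue (3/2836568)*sqrt(37).
At -10/3: a logarithmic branch point.
At -6 + sqrt(37): a pole of order 3; residue -(3/2836568)*sqrt(37).
At 2/9: a logarithmic branch point.

Denominator factor (h**2 + 12*h - 1)^3: discriminant 148, real irrational roots -6 + sqrt(37) and -6 - sqrt(37); poles of order 3, moduli -6 + sqrt(37) and 6 + sqrt(37).
Branch term (10/9)*log(1 - h/(-10/3)): its argument vanishes at h = -10/3, a logarithmic branch point, modulus 10/3.
Branch term (-3/4)*log(1 - h/(2/9)): its argument vanishes at h = 2/9, a logarithmic branch point, modulus 2/9.
The radius of convergence is the smallest modulus among the singular points: -6 + sqrt(37).
The branch terms are analytic at -6 - sqrt(37) and contribute nothing to the residue; only the rational part matters.
The factor h**2 + 12*h - 1 splits as (h - a)(h - a') with a = -6 - sqrt(37), a' = -6 + sqrt(37). At the order-3 pole a set g(h) = (h - a)^3*(rational part) = [-5*h/6 - 37/7] / (h - a')^3.
Order-3 pole: residue = g''(a)/2; g''(-6 - sqrt(37)) = (3/1418284)*sqrt(37), so the residue is (3/2836568)*sqrt(37).
The branch terms are analytic at -6 + sqrt(37) and contribute nothing to the residue; only the rational part matters.
The factor h**2 + 12*h - 1 splits as (h - a)(h - a') with a = -6 + sqrt(37), a' = -6 - sqrt(37). At the order-3 pole a set g(h) = (h - a)^3*(rational part) = [-5*h/6 - 37/7] / (h - a')^3.
Order-3 pole: residue = g''(a)/2; g''(-6 + sqrt(37)) = -(3/1418284)*sqrt(37), so the residue is -(3/2836568)*sqrt(37).
List the singular points by increasing real part (a conjugate pair: the negative imaginary part first).


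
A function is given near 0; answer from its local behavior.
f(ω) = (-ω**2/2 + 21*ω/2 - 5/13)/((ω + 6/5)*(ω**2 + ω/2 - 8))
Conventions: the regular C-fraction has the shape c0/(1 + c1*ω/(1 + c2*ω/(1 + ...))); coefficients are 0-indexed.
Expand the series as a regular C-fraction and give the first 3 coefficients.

The regular C-fraction coefficients are [25/624, 6737/240, -917828/33685].

Taylor coefficients (expand at 0): a_0 = 25/624, a_1 = -33685/29952, a_2 = 1331425/1437696.
c0 = a_0 = 25/624. Peel one level at a time: if S = 1 + c*ω/S' with S'(0) = 1, then c is the ω-coefficient of S and S' = c*ω/(S - 1).
S_1 = c0/f = 1 + (6737/240)*ω + (229457/300)*ω^2 + ...; c1 = 6737/240.
S_2 = c1*ω/(S_1 - 1) = 1 + (-917828/33685)*ω + ...; c2 = -917828/33685.


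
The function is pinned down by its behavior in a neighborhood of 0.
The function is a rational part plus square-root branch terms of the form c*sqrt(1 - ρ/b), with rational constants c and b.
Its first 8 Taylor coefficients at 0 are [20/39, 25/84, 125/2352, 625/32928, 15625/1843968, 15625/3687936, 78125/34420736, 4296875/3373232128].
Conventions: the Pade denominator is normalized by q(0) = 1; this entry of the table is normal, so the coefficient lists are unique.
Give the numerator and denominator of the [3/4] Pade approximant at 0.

The Pade approximant has numerator coefficients [20/39, -555/2548, -575/5096, 5375/142688]; denominator coefficients [1, -197/196, 1425/5488, -775/76832, -1625/4302592].

Taylor coefficients needed (read off): a_0 = 20/39, a_1 = 25/84, a_2 = 125/2352, a_3 = 625/32928, a_4 = 15625/1843968, a_5 = 15625/3687936, a_6 = 78125/34420736, a_7 = 4296875/3373232128.
Write the denominator as Q(ρ) = 1 + q1*ρ + q2*ρ^2 + q3*ρ^3 + q4*ρ^4. Requiring Q*f - P = O(ρ^8) with deg P <= 3 kills the coefficients of ρ^4..ρ^7 in Q*f:
  ρ^4: a_4 + q1*a_3 + q2*a_2 + q3*a_1 + q4*a_0 = 0, i.e. 15625/1843968 + (625/32928)*q1 + (125/2352)*q2 + (25/84)*q3 + (20/39)*q4 = 0.
  ρ^5: a_5 + q1*a_4 + q2*a_3 + q3*a_2 + q4*a_1 = 0, i.e. 15625/3687936 + (15625/1843968)*q1 + (625/32928)*q2 + (125/2352)*q3 + (25/84)*q4 = 0.
  ρ^6: a_6 + q1*a_5 + q2*a_4 + q3*a_3 + q4*a_2 = 0, i.e. 78125/34420736 + (15625/3687936)*q1 + (15625/1843968)*q2 + (625/32928)*q3 + (125/2352)*q4 = 0.
  ρ^7: a_7 + q1*a_6 + q2*a_5 + q3*a_4 + q4*a_3 = 0, i.e. 4296875/3373232128 + (78125/34420736)*q1 + (15625/3687936)*q2 + (15625/1843968)*q3 + (625/32928)*q4 = 0.
Solving this linear system: q1 = -197/196, q2 = 1425/5488, q3 = -775/76832, q4 = -1625/4302592.
The numerator is Q*f truncated at degree 3: P0 = a_0 = 20/39; P1 = a_1 + q1*a_0 = -555/2548; P2 = a_2 + q1*a_1 + q2*a_0 = -575/5096; P3 = a_3 + q1*a_2 + q2*a_1 + q3*a_0 = 5375/142688.


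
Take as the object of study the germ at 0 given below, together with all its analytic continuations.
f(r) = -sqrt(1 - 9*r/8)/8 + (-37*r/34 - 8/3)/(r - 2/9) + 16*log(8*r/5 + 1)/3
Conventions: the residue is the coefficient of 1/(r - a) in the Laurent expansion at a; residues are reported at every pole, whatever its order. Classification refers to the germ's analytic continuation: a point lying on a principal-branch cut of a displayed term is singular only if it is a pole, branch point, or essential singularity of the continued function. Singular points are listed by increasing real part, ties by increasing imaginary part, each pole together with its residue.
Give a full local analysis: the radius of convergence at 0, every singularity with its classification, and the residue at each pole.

Denominator factor (r - 2/9): pole of order 1 at 2/9, modulus 2/9.
Branch term (-1/8)*sqrt(1 - r/(8/9)): its argument vanishes at r = 8/9, a square-root branch point, modulus 8/9.
Branch term (16/3)*log(1 - r/(-5/8)): its argument vanishes at r = -5/8, a logarithmic branch point, modulus 5/8.
The radius of convergence is the smallest modulus among the singular points: 2/9.
The branch terms are analytic at 2/9 and contribute nothing to the residue; only the rational part matters.
At the order-1 pole 2/9 set g(r) = (r - (2/9))*(rational part) = -37*r/34 - 8/3.
Simple pole: residue = g(a) at a = 2/9, which is -445/153.
List the singular points by increasing real part (a conjugate pair: the negative imaginary part first).

Radius of convergence at 0: 2/9.
At -5/8: a logarithmic branch point.
At 2/9: a pole of order 1; residue -445/153.
At 8/9: an algebraic (square-root) branch point.


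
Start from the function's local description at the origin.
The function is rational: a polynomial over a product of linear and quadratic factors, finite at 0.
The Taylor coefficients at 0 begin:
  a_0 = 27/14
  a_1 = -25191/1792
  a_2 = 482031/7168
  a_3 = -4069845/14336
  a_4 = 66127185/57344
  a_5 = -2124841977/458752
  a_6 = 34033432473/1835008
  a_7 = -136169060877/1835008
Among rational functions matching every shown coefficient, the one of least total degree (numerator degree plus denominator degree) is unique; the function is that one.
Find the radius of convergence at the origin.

The radius of convergence is 1/4.

No rational of total degree below 5 reproduces all 8 coefficients; solving the [1/4] Pade equations on them gives f(ν) = (8/7 - 19*ν/16)/((ν + 1/4)*(ν + 4/3)**3), whose expansion matches every shown term.
Denominator factor (ν + 1/4): pole of order 1 at -1/4, modulus 1/4.
Denominator factor (ν + 4/3)^3: pole of order 3 at -4/3, modulus 4/3.
The radius of convergence is the smallest modulus among the singular points: 1/4.


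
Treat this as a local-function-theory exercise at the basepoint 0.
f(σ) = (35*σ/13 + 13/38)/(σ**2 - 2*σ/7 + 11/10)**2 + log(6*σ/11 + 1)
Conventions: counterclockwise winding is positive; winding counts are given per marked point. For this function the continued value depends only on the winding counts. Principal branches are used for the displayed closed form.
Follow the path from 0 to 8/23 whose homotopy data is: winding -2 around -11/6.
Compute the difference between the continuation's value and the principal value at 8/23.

Continued minus principal equals -(4)*pi*i.

The rational part is single-valued and drops out of the difference; each branch term changes only by its own monodromy.
(1)*log(1 - σ/(-11/6)): each positive loop around -11/6 adds 2*pi*i to the log, so winding -2 contributes (1)*(-2)*2*pi*i = -(4)*pi*i.
Summing the contributions at σ = 8/23 gives -(4)*pi*i.


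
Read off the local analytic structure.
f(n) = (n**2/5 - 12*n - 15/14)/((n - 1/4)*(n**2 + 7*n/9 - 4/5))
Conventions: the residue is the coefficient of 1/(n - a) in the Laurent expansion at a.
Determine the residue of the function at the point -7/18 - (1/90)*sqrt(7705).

The factor n**2 + 7*n/9 - 4/5 splits as (n - a)(n - a') with a = -7/18 - (1/90)*sqrt(7705), a' = -7/18 + (1/90)*sqrt(7705). At the order-1 pole a set g(n) = (n - a)*f(n) = [(n**2/5 - 12*n - 15/14)/(n - 1/4)] / (n - a').
Simple pole: residue = g(a) at a = -7/18 - (1/90)*sqrt(7705), which is -49774/13685 + (17996/183379)*sqrt(7705).

The residue is -49774/13685 + (17996/183379)*sqrt(7705).


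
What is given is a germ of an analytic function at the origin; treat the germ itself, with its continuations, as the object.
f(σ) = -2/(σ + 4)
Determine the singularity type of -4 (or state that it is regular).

The point is a pole of order 1.

The denominator factor σ + 4 vanishes at -4 and appears to the power 1; the numerator there equals -2, nonzero, and no other factor vanishes.
Hence a pole whose order is the multiplicity, 1.


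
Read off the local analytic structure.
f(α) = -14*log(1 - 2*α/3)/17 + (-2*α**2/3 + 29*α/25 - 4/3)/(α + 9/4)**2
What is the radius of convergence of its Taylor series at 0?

The radius of convergence is 3/2.

Denominator factor (α + 9/4)^2: pole of order 2 at -9/4, modulus 9/4.
Branch term (-14/17)*log(1 - α/(3/2)): its argument vanishes at α = 3/2, a logarithmic branch point, modulus 3/2.
The radius of convergence is the smallest modulus among the singular points: 3/2.


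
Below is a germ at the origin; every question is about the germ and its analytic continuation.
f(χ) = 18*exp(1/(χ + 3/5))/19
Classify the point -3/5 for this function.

The exponent 1/(χ - (-3/5)) has a pole at -3/5, so exp(1/(χ - (-3/5))) takes every nonzero value near it: an essential singularity (not a pole of any order).

The point is an essential singularity.


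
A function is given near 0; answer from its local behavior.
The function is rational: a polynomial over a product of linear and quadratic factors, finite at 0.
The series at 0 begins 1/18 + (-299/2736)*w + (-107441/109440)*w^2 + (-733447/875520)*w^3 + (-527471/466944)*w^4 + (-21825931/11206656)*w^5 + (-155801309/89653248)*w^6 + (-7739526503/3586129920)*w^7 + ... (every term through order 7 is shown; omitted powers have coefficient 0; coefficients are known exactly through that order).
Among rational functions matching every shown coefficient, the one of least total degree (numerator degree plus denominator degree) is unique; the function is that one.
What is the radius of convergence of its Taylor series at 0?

No rational of total degree below 6 reproduces all 8 coefficients; solving the [2/4] Pade equations on them gives f(w) = (-9*w**2/10 - 3*w/19 + 1/18)/((w - 1)**2*(w**2 + 9*w/8 + 1)), whose expansion matches every shown term.
Denominator factor (w**2 + 9*w/8 + 1): discriminant -175/64, complex-conjugate roots (-9/16) + ((5/16)*sqrt(7))*i and (-9/16) - ((5/16)*sqrt(7))*i; poles of order 1, moduli 1 and 1.
Denominator factor (w - 1)^2: pole of order 2 at 1, modulus 1.
The radius of convergence is the smallest modulus among the singular points: 1.

The radius of convergence is 1.


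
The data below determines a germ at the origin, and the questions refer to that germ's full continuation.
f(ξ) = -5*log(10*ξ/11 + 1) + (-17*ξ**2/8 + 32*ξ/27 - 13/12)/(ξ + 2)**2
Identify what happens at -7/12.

The point is a regular point.

Denominator factors: ξ + 2 = 17/12 at ξ = -7/12 — none vanishes.
Branch term log(1 - ξ/(-11/10)): argument at -7/12 is 31/66, nonzero, so -7/12 is not its branch point (a point on a principal cut is still regular for the continued germ).
So the germ continues analytically to -7/12.


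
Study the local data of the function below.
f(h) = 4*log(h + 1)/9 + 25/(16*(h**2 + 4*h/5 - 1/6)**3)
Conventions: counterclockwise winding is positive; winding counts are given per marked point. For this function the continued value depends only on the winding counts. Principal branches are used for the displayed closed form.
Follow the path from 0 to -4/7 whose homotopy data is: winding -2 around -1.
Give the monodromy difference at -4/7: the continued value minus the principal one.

Continued minus principal equals -(16/9)*pi*i.

The rational part is single-valued and drops out of the difference; each branch term changes only by its own monodromy.
(4/9)*log(1 - h/(-1)): each positive loop around -1 adds 2*pi*i to the log, so winding -2 contributes (4/9)*(-2)*2*pi*i = -(16/9)*pi*i.
Summing the contributions at h = -4/7 gives -(16/9)*pi*i.


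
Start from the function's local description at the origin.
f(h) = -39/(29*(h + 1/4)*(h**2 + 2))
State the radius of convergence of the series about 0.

Denominator factor (h + 1/4): pole of order 1 at -1/4, modulus 1/4.
Denominator factor (h**2 + 2): discriminant -8, complex-conjugate roots (sqrt(2))*i and -(sqrt(2))*i; poles of order 1, moduli sqrt(2) and sqrt(2).
The radius of convergence is the smallest modulus among the singular points: 1/4.

The radius of convergence is 1/4.


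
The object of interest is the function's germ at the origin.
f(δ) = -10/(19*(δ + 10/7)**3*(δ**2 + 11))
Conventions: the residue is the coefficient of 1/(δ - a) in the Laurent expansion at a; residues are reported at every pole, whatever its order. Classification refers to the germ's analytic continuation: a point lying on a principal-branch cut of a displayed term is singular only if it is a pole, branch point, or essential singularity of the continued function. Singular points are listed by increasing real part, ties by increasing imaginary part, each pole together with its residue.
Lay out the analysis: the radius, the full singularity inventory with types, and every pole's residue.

Radius of convergence at 0: 10/7.
At -10/7: a pole of order 3; residue 5738390/4957425261.
At -(sqrt(11))*i: a pole of order 1; residue (-2869195/4957425261) + ((26016550/54531677871)*sqrt(11))*i.
At (sqrt(11))*i: a pole of order 1; residue (-2869195/4957425261) - ((26016550/54531677871)*sqrt(11))*i.

Denominator factor (δ + 10/7)^3: pole of order 3 at -10/7, modulus 10/7.
Denominator factor (δ**2 + 11): discriminant -44, complex-conjugate roots (sqrt(11))*i and -(sqrt(11))*i; poles of order 1, moduli sqrt(11) and sqrt(11).
The radius of convergence is the smallest modulus among the singular points: 10/7.
At the order-3 pole -10/7 set g(δ) = (δ - (-10/7))^3*f(δ) = -10/(19*(δ**2 + 11)).
Order-3 pole: residue = g''(a)/2; g''(-10/7) = 11476780/4957425261, so the residue is 5738390/4957425261.
The factor δ**2 + 11 splits as (δ - a)(δ - a') with a = -(sqrt(11))*i, a' = (sqrt(11))*i. At the order-1 pole a set g(δ) = (δ - a)*f(δ) = [-10/(19*(δ + 10/7)**3)] / (δ - a').
Simple pole: residue = g(a) at a = -(sqrt(11))*i, which is (-2869195/4957425261) + ((26016550/54531677871)*sqrt(11))*i.
The factor δ**2 + 11 splits as (δ - a)(δ - a') with a = (sqrt(11))*i, a' = -(sqrt(11))*i. At the order-1 pole a set g(δ) = (δ - a)*f(δ) = [-10/(19*(δ + 10/7)**3)] / (δ - a').
Simple pole: residue = g(a) at a = (sqrt(11))*i, which is (-2869195/4957425261) - ((26016550/54531677871)*sqrt(11))*i.
List the singular points by increasing real part (a conjugate pair: the negative imaginary part first).
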